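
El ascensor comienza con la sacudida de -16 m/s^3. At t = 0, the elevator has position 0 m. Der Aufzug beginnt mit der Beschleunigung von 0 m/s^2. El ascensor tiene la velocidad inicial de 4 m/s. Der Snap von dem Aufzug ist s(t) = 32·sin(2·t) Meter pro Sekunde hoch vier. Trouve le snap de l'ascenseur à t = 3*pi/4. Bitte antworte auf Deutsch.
Mit s(t) = 32·sin(2·t) und Einsetzen von t = 3*pi/4, finden wir s = -32.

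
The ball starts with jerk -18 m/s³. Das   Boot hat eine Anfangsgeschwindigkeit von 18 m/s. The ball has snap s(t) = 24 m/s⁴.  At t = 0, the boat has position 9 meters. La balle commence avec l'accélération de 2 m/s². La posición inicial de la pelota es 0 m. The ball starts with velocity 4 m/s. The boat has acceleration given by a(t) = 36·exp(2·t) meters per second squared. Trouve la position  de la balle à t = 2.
Nous devons intégrer notre équation du snap s(t) = 24 4 fois. En intégrant le snap et en utilisant la condition initiale j(0) = -18, nous obtenons j(t) = 24·t - 18. L'intégrale du jerk est l'accélération. En utilisant a(0) = 2, nous obtenons a(t) = 12·t^2 - 18·t + 2. L'intégrale de l'accélération, avec v(0) = 4, donne la vitesse: v(t) = 4·t^3 - 9·t^2 + 2·t + 4. L'intégrale de la vitesse est la position. En utilisant x(0) = 0, nous obtenons x(t) = t^4 - 3·t^3 + t^2 + 4·t. Nous avons la position x(t) = t^4 - 3·t^3 + t^2 + 4·t. En substituant t = 2: x(2) = 4.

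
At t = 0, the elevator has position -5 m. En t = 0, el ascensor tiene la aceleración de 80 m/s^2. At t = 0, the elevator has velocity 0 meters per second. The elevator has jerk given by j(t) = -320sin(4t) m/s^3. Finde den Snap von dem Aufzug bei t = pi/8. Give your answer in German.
Wir müssen unsere Gleichung für den Ruck j(t) = -320·sin(4·t) 1-mal ableiten. Mit d/dt von j(t) finden wir s(t) = -1280·cos(4·t). Wir haben den Snap s(t) = -1280·cos(4·t). Durch Einsetzen von t = pi/8: s(pi/8) = 0.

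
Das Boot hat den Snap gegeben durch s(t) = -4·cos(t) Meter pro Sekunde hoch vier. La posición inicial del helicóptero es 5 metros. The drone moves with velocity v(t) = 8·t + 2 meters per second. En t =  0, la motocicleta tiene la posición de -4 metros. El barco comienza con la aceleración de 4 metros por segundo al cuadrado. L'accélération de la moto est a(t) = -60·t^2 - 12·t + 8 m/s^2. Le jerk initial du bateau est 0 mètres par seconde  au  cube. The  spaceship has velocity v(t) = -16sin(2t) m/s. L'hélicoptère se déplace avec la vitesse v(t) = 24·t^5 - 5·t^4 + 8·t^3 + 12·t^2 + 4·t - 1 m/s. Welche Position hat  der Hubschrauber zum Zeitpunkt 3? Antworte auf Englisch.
To solve this, we need to take 1 antiderivative of our velocity equation v(t) = 24·t^5 - 5·t^4 + 8·t^3 + 12·t^2 + 4·t - 1. The antiderivative of velocity, with x(0) = 5, gives position: x(t) = 4·t^6 - t^5 + 2·t^4 + 4·t^3 + 2·t^2 - t + 5. We have position x(t) = 4·t^6 - t^5 + 2·t^4 + 4·t^3 + 2·t^2 - t + 5. Substituting t = 3: x(3) = 2963.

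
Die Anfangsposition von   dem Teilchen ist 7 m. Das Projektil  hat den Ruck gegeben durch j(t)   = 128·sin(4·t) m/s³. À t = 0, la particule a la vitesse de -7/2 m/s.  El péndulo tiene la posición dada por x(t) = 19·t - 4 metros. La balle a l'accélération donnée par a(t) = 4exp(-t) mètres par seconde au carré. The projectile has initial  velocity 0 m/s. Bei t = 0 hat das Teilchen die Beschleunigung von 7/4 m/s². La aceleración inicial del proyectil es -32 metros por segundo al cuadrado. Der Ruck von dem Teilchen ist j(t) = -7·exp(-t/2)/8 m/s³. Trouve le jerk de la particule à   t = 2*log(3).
En utilisant j(t) = -7·exp(-t/2)/8 et en substituant t = 2*log(3), nous trouvons j = -7/24.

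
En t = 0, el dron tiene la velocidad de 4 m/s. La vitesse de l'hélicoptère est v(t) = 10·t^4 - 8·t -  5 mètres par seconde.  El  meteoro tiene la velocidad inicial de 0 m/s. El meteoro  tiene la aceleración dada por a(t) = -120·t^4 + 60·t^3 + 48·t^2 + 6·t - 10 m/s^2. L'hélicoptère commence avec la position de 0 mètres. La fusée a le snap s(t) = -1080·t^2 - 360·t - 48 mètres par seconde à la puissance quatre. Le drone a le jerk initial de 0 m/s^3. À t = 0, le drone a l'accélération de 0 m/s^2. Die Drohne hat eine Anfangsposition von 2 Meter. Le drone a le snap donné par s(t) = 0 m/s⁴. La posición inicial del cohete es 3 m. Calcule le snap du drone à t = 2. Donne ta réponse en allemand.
Aus der Gleichung für den Snap s(t) = 0, setzen wir t = 2 ein und erhalten s = 0.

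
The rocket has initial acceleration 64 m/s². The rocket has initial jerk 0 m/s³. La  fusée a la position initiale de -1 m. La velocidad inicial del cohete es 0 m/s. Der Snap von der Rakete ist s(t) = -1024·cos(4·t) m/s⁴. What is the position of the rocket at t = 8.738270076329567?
To solve this, we need to take 4 antiderivatives of our snap equation s(t) = -1024·cos(4·t). Integrating snap and using the initial condition j(0) = 0, we get j(t) = -256·sin(4·t). The integral of jerk is acceleration. Using a(0) = 64, we get a(t) = 64·cos(4·t). Taking ∫a(t)dt and applying v(0) = 0, we find v(t) = 16·sin(4·t). Integrating velocity and using the initial condition x(0) = -1, we get x(t) = 3 - 4·cos(4·t). Using x(t) = 3 - 4·cos(4·t) and substituting t = 8.738270076329567, we find x = 6.69112198841922.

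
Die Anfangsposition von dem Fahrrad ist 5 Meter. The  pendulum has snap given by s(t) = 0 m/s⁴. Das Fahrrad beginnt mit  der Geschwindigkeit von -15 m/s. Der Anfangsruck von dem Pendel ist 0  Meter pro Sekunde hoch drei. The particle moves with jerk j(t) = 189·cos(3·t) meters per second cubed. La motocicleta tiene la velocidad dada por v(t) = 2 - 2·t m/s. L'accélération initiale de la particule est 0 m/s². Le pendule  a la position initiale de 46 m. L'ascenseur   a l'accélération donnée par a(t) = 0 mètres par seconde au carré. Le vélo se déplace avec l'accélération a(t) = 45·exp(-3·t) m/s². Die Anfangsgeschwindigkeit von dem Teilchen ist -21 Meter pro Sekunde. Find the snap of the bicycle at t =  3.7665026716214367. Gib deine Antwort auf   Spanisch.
Para resolver esto, necesitamos tomar 2 derivadas de nuestra ecuación de la aceleración a(t) = 45·exp(-3·t). La derivada de la aceleración da la sacudida: j(t) = -135·exp(-3·t). Tomando d/dt de j(t), encontramos s(t) = 405·exp(-3·t). Usando s(t) = 405·exp(-3·t) y sustituyendo t = 3.7665026716214367, encontramos s = 0.00501350028698540.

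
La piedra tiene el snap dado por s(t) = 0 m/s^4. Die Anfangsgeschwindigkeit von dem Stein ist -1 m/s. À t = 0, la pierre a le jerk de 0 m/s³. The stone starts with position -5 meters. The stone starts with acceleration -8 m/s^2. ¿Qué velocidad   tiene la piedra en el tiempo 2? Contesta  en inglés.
To solve this, we need to take 3 antiderivatives of our snap equation s(t) = 0. Integrating snap and using the initial condition j(0) = 0, we get j(t) = 0. The antiderivative of jerk, with a(0) = -8, gives acceleration: a(t) = -8. Taking ∫a(t)dt and applying v(0) = -1, we find v(t) = -8·t - 1. Using v(t) = -8·t - 1 and substituting t = 2, we find v = -17.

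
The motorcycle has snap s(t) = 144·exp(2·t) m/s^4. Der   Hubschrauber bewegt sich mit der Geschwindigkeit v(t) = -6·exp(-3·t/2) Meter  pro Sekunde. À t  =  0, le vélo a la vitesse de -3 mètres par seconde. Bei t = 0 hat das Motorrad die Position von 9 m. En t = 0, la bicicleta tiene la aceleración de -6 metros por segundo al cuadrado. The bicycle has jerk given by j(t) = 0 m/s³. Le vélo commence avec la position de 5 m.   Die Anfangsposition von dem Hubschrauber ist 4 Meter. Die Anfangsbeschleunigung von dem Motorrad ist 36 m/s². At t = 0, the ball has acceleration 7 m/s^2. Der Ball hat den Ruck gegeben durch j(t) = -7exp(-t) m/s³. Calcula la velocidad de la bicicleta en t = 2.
Necesitamos integrar nuestra ecuación de la sacudida j(t) = 0 2 veces. La integral de la sacudida es la aceleración. Usando a(0) = -6, obtenemos a(t) = -6. Tomando ∫a(t)dt y aplicando v(0) = -3, encontramos v(t) = -6·t - 3. De la ecuación de la velocidad v(t) = -6·t - 3, sustituimos t = 2 para obtener v = -15.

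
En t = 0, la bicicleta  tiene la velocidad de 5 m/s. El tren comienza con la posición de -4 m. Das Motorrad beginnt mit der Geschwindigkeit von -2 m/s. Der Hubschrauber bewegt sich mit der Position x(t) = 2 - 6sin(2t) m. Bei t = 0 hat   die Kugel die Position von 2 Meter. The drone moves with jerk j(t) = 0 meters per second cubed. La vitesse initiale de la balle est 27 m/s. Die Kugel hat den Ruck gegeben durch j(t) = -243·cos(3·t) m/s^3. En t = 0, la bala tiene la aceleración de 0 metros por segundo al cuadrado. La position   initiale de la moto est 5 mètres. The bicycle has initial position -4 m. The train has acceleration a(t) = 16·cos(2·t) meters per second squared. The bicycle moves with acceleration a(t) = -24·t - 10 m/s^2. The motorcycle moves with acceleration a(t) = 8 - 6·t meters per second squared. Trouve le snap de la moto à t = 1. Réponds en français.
Nous devons dériver notre équation de l'accélération a(t) = 8 - 6·t 2 fois. En dérivant l'accélération, nous obtenons le jerk: j(t) = -6. La dérivée du jerk donne le snap: s(t) = 0. De l'équation du snap s(t) = 0, nous substituons t = 1 pour obtenir s = 0.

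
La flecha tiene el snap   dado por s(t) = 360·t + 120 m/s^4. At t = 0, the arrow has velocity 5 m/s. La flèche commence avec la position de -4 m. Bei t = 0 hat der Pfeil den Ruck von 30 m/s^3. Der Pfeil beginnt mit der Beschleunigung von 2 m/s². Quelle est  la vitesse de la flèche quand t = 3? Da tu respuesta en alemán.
Ausgehend von dem Snap s(t) = 360·t + 120, nehmen wir 3 Stammfunktionen. Das Integral von dem Snap, mit j(0) = 30, ergibt den Ruck: j(t) = 180·t^2 + 120·t + 30. Die Stammfunktion von dem Ruck ist die Beschleunigung. Mit a(0) = 2 erhalten wir a(t) = 60·t^3 + 60·t^2 + 30·t + 2. Durch Integration von der Beschleunigung und Verwendung der Anfangsbedingung v(0) = 5, erhalten wir v(t) = 15·t^4 + 20·t^3 + 15·t^2 + 2·t + 5. Wir haben die Geschwindigkeit v(t) = 15·t^4 + 20·t^3 + 15·t^2 + 2·t + 5. Durch Einsetzen von t = 3: v(3) = 1901.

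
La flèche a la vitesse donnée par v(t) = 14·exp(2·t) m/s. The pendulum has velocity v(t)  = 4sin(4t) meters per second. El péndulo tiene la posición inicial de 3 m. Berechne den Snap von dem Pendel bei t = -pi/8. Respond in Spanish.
Debemos derivar nuestra ecuación de la velocidad v(t) = 4·sin(4·t) 3 veces. Tomando d/dt de v(t), encontramos a(t) = 16·cos(4·t). Derivando la aceleración, obtenemos la sacudida: j(t) = -64·sin(4·t). La derivada de la sacudida da el snap: s(t) = -256·cos(4·t). De la ecuación del snap s(t) = -256·cos(4·t), sustituimos t = -pi/8 para obtener s = 0.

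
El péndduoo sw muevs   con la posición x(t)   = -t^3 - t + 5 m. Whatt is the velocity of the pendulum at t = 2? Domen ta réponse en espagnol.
Debemos derivar nuestra ecuación de la posición x(t) = -t^3 - t + 5 1 vez. Tomando d/dt de x(t), encontramos v(t) = -3·t^2 - 1. Usando v(t) = -3·t^2 - 1 y sustituyendo t = 2, encontramos v = -13.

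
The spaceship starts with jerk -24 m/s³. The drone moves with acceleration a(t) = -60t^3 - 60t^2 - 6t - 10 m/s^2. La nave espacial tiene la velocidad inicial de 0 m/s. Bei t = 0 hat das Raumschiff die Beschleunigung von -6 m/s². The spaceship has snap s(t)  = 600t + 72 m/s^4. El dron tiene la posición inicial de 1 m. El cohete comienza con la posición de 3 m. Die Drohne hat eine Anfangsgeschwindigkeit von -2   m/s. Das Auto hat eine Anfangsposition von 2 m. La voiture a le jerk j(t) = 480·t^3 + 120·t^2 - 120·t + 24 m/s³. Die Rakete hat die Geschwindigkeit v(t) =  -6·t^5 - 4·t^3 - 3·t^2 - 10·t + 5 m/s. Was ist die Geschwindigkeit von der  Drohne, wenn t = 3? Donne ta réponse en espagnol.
Debemos encontrar la antiderivada de nuestra ecuación de la aceleración a(t) = -60·t^3 - 60·t^2 - 6·t - 10 1 vez. La integral de la aceleración es la velocidad. Usando v(0) = -2, obtenemos v(t) = -15·t^4 - 20·t^3 - 3·t^2 - 10·t - 2. Tenemos la velocidad v(t) = -15·t^4 - 20·t^3 - 3·t^2 - 10·t - 2. Sustituyendo t = 3: v(3) = -1814.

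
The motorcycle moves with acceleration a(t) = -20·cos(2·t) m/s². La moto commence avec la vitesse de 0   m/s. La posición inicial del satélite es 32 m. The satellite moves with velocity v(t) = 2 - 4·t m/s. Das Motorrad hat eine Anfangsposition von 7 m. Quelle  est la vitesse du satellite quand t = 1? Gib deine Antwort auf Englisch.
Using v(t) = 2 - 4·t and substituting t = 1, we find v = -2.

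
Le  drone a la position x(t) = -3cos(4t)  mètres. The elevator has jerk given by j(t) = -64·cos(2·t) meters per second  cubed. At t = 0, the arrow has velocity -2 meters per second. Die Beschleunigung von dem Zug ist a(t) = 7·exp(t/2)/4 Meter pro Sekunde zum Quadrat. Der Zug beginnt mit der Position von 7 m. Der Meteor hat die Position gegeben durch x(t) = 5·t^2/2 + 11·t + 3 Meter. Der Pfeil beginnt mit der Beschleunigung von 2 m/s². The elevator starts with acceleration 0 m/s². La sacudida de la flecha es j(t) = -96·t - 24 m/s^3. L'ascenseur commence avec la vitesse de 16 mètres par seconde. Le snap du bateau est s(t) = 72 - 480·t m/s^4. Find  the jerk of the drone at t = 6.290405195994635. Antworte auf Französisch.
Nous devons dériver notre équation de la position x(t) = -3·cos(4·t) 3 fois. En dérivant la position, nous obtenons la vitesse: v(t) = 12·sin(4·t). En prenant d/dt de v(t), nous trouvons a(t) = 48·cos(4·t). En dérivant l'accélération, nous obtenons le jerk: j(t) = -192·sin(4·t). De l'équation du jerk j(t) = -192·sin(4·t), nous substituons t = 6.290405195994635 pour obtenir j = -5.54410387799405.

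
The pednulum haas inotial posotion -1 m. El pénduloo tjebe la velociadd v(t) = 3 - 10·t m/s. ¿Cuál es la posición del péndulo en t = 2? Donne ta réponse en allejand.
Ausgehend von der Geschwindigkeit v(t) = 3 - 10·t, nehmen wir 1 Stammfunktion. Das Integral von der Geschwindigkeit, mit x(0) = -1, ergibt die Position: x(t) = -5·t^2 + 3·t - 1. Aus der Gleichung für die Position x(t) = -5·t^2 + 3·t - 1, setzen wir t = 2 ein und erhalten x = -15.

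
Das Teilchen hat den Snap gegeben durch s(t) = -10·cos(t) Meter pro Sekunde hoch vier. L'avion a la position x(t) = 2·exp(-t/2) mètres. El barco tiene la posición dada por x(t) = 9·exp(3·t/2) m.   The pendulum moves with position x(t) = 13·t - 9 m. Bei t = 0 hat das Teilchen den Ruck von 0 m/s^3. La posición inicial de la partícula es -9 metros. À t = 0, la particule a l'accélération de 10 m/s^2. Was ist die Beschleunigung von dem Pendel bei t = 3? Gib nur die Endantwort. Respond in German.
Bei t = 3, a = 0.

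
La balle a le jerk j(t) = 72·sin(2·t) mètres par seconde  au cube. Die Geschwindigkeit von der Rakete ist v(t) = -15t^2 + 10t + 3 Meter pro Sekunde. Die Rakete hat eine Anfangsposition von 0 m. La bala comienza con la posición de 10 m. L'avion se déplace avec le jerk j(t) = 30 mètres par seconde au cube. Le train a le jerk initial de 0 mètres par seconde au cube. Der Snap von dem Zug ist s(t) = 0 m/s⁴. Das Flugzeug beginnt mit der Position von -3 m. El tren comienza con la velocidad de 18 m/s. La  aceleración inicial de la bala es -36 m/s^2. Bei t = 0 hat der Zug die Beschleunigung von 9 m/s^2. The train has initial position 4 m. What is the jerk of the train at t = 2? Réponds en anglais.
To solve this, we need to take 1 integral of our snap equation s(t) = 0. Taking ∫s(t)dt and applying j(0) = 0, we find j(t) = 0. Using j(t) = 0 and substituting t = 2, we find j = 0.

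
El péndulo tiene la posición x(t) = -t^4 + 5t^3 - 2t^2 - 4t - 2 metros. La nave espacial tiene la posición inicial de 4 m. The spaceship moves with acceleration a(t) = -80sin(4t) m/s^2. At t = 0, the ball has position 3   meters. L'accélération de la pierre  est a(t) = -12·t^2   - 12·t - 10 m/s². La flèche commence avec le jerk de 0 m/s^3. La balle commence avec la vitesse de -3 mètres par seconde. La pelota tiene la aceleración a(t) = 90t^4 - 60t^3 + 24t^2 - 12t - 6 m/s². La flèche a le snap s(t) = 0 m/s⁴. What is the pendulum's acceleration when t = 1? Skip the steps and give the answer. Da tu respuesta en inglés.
a(1) = 14.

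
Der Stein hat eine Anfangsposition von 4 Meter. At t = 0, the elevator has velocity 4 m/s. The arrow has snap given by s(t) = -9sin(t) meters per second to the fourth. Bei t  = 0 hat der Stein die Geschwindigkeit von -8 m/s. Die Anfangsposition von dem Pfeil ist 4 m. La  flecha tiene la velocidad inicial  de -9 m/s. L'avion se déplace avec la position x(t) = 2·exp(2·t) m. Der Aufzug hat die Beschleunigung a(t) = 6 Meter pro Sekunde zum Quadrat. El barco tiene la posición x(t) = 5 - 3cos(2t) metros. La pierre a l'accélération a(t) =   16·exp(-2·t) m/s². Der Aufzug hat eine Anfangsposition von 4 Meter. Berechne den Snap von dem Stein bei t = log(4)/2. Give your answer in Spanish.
Debemos derivar nuestra ecuación de la aceleración a(t) = 16·exp(-2·t) 2 veces. La derivada de la aceleración da la sacudida: j(t) = -32·exp(-2·t). Tomando d/dt de j(t), encontramos s(t) = 64·exp(-2·t). Usando s(t) = 64·exp(-2·t) y sustituyendo t = log(4)/2, encontramos s = 16.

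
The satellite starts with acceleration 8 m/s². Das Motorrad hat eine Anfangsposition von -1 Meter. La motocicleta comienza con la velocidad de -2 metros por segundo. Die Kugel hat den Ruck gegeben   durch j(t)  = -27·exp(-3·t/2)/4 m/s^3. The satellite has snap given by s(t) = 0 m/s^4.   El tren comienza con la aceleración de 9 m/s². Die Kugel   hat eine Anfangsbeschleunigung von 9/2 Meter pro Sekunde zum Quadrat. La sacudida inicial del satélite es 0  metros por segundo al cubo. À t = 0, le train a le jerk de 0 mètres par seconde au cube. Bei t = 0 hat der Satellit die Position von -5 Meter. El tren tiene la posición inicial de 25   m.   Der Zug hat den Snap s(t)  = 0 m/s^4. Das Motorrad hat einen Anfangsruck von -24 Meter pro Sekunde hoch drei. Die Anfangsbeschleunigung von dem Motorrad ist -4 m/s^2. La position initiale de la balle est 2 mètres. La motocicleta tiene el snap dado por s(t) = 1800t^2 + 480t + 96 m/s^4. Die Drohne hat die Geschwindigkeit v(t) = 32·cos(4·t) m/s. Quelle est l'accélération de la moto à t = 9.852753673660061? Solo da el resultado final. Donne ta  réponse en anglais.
The acceleration at t = 9.852753673660061 is a = 1494521.53932413.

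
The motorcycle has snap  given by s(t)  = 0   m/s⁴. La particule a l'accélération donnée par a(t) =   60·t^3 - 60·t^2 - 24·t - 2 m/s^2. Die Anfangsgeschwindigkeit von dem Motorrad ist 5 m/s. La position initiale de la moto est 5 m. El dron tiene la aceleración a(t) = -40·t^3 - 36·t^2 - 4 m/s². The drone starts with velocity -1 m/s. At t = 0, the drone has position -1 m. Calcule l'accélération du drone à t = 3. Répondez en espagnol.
Tenemos la aceleración a(t) = -40·t^3 - 36·t^2 - 4. Sustituyendo t = 3: a(3) = -1408.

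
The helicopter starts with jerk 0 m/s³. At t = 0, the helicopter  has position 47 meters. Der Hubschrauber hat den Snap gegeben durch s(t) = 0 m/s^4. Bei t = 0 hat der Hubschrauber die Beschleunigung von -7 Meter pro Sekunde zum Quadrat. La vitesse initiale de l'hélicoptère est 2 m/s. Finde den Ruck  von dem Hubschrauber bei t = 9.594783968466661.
Wir müssen unsere Gleichung für den Snap s(t) = 0 1-mal integrieren. Mit ∫s(t)dt und Anwendung von j(0) = 0, finden wir j(t) = 0. Mit j(t) = 0 und Einsetzen von t = 9.594783968466661, finden wir j = 0.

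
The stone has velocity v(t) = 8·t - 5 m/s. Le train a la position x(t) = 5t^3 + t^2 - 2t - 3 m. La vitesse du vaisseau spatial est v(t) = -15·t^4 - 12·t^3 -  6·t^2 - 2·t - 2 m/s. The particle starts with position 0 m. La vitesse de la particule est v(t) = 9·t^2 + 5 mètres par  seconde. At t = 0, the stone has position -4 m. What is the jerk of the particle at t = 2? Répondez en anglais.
We must differentiate our velocity equation v(t) = 9·t^2 + 5 2 times. Differentiating velocity, we get acceleration: a(t) = 18·t. The derivative of acceleration gives jerk: j(t) = 18. We have jerk j(t) = 18. Substituting t = 2: j(2) = 18.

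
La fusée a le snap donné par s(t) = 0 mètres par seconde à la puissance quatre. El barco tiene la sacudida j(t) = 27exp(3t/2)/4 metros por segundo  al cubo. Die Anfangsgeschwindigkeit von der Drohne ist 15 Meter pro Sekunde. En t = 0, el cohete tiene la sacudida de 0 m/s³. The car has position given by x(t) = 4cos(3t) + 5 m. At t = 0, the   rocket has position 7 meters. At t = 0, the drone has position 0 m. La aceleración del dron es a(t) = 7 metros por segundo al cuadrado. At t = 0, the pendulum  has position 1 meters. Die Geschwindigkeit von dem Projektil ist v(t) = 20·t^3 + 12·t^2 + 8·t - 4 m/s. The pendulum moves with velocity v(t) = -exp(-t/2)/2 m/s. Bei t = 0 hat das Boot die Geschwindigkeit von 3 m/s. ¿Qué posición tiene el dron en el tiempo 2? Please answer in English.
To solve this, we need to take 2 integrals of our acceleration equation a(t) = 7. Integrating acceleration and using the initial condition v(0) = 15, we get v(t) = 7·t + 15. The integral of velocity, with x(0) = 0, gives position: x(t) = 7·t^2/2 + 15·t. We have position x(t) = 7·t^2/2 + 15·t. Substituting t = 2: x(2) = 44.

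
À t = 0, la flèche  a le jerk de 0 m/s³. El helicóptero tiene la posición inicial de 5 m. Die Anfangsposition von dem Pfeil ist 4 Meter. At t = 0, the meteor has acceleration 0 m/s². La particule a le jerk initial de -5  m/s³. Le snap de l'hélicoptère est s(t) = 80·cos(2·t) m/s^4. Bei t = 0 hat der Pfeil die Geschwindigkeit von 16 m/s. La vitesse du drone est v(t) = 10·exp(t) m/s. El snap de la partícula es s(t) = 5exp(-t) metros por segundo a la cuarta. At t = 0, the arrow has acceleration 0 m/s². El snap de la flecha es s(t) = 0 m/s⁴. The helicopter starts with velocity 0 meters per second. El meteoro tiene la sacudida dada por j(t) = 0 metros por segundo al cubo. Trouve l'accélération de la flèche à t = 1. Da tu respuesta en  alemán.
Wir müssen unsere Gleichung für den Snap s(t) = 0 2-mal integrieren. Mit ∫s(t)dt und Anwendung von j(0) = 0, finden wir j(t) = 0. Die Stammfunktion von dem Ruck ist die Beschleunigung. Mit a(0) = 0 erhalten wir a(t) = 0. Mit a(t) = 0 und Einsetzen von t = 1, finden wir a = 0.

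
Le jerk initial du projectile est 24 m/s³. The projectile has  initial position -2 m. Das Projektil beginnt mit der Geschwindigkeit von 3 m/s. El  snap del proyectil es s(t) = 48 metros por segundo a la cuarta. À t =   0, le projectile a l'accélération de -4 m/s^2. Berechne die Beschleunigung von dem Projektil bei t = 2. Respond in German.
Wir müssen unsere Gleichung für den Snap s(t) = 48 2-mal integrieren. Durch Integration von dem Snap und Verwendung der Anfangsbedingung j(0) = 24, erhalten wir j(t) = 48·t + 24. Das Integral von dem Ruck, mit a(0) = -4, ergibt die Beschleunigung: a(t) = 24·t^2 + 24·t - 4. Aus der Gleichung für die Beschleunigung a(t) = 24·t^2 + 24·t - 4, setzen wir t = 2 ein und erhalten a = 140.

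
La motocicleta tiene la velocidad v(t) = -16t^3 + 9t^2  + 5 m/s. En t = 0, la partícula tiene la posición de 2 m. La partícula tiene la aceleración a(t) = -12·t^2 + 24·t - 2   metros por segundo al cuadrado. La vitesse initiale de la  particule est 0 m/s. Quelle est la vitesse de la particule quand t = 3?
Nous devons trouver la primitive de notre équation de l'accélération a(t) = -12·t^2 + 24·t - 2 1 fois. L'intégrale de l'accélération est la vitesse. En utilisant v(0) = 0, nous obtenons v(t) = 2·t·(-2·t^2 + 6·t - 1). Nous avons la vitesse v(t) = 2·t·(-2·t^2 + 6·t - 1). En substituant t = 3: v(3) = -6.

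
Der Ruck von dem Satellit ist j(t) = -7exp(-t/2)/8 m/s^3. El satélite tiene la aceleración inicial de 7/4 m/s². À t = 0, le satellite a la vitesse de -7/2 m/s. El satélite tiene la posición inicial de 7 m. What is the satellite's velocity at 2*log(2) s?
We need to integrate our jerk equation j(t) = -7·exp(-t/2)/8 2 times. The antiderivative of jerk, with a(0) = 7/4, gives acceleration: a(t) = 7·exp(-t/2)/4. Integrating acceleration and using the initial condition v(0) = -7/2, we get v(t) = -7·exp(-t/2)/2. We have velocity v(t) = -7·exp(-t/2)/2. Substituting t = 2*log(2): v(2*log(2)) = -7/4.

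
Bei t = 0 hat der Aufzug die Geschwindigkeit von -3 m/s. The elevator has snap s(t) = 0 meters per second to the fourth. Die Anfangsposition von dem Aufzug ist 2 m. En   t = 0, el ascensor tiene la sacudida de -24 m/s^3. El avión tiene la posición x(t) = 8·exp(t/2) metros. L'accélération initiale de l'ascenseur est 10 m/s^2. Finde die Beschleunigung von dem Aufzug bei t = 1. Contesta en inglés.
We must find the antiderivative of our snap equation s(t) = 0 2 times. The antiderivative of snap is jerk. Using j(0) = -24, we get j(t) = -24. Taking ∫j(t)dt and applying a(0) = 10, we find a(t) = 10 - 24·t. From the given acceleration equation a(t) = 10 - 24·t, we substitute t = 1 to get a = -14.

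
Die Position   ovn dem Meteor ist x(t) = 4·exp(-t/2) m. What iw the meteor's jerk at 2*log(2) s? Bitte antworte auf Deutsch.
Um dies zu lösen, müssen wir 3 Ableitungen unserer Gleichung für die Position x(t) = 4·exp(-t/2) nehmen. Durch Ableiten von der Position erhalten wir die Geschwindigkeit: v(t) = -2·exp(-t/2). Durch Ableiten von der Geschwindigkeit erhalten wir die Beschleunigung: a(t) = exp(-t/2). Die Ableitung von der Beschleunigung ergibt den Ruck: j(t) = -exp(-t/2)/2. Wir haben den Ruck j(t) = -exp(-t/2)/2. Durch Einsetzen von t = 2*log(2): j(2*log(2)) = -1/4.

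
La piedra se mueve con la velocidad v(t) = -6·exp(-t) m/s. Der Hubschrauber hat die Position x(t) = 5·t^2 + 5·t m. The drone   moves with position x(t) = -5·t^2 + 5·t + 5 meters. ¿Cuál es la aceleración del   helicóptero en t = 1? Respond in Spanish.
Partiendo de la posición x(t) = 5·t^2 + 5·t, tomamos 2 derivadas. Derivando la posición, obtenemos la velocidad: v(t) = 10·t + 5. La derivada de la velocidad da la aceleración: a(t) = 10. Usando a(t) = 10 y sustituyendo t = 1, encontramos a = 10.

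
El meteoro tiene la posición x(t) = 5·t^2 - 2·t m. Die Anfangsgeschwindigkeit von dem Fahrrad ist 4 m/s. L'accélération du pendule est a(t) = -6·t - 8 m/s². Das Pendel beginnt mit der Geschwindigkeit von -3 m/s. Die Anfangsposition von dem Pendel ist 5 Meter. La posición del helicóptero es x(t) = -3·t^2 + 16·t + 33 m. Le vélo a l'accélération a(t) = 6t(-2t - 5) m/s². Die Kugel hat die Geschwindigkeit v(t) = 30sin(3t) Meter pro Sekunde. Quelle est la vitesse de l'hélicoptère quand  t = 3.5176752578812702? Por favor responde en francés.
En partant de la position x(t) = -3·t^2 + 16·t + 33, nous prenons 1 dérivée. En prenant d/dt de x(t), nous trouvons v(t) = 16 - 6·t. Nous avons la vitesse v(t) = 16 - 6·t. En substituant t = 3.5176752578812702: v(3.5176752578812702) = -5.10605154728762.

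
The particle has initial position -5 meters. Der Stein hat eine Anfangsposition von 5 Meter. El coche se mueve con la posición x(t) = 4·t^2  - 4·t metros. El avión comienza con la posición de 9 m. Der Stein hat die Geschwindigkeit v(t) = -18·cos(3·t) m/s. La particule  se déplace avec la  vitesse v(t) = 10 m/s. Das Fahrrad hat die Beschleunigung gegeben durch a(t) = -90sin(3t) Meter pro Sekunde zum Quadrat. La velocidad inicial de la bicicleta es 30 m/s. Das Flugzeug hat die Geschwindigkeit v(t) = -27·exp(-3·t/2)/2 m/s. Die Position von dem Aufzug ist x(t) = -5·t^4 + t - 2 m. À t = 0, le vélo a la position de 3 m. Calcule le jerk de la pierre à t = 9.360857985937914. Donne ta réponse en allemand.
Wir müssen unsere Gleichung für die Geschwindigkeit v(t) = -18·cos(3·t) 2-mal ableiten. Die Ableitung von der Geschwindigkeit ergibt die Beschleunigung: a(t) = 54·sin(3·t). Mit d/dt von a(t) finden wir j(t) = 162·cos(3·t). Wir haben den Ruck j(t) = 162·cos(3·t). Durch Einsetzen von t = 9.360857985937914: j(9.360857985937914) = -159.030594609605.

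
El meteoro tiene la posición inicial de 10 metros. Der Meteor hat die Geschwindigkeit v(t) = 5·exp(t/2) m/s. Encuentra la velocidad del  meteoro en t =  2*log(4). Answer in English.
From the given velocity equation v(t) = 5·exp(t/2), we substitute t = 2*log(4) to get v = 20.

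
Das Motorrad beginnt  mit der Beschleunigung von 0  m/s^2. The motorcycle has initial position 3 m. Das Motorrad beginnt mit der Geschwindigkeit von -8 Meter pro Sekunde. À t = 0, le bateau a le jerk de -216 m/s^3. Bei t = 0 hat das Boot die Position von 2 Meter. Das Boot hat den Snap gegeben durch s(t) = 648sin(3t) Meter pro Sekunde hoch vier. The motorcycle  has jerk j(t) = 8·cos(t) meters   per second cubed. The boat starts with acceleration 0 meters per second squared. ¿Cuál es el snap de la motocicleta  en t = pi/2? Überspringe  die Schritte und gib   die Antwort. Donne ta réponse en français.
La réponse est -8.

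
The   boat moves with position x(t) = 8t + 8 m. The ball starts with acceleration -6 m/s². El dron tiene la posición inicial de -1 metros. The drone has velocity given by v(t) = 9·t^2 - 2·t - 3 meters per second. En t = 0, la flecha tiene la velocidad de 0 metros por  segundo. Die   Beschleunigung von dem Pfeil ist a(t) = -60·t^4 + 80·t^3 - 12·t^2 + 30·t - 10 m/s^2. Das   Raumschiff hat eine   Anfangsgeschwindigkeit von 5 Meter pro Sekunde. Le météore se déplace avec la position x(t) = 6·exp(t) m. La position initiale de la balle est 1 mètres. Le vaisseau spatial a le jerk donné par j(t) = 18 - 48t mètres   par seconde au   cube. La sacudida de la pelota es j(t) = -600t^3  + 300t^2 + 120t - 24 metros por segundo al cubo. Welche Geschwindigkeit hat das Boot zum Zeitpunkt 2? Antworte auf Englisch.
To solve this, we need to take 1 derivative of our position equation x(t) = 8·t + 8. Differentiating position, we get velocity: v(t) = 8. We have velocity v(t) = 8. Substituting t = 2: v(2) = 8.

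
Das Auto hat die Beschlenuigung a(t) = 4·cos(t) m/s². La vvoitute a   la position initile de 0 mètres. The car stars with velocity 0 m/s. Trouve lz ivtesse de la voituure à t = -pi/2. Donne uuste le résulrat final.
La réponse est -4.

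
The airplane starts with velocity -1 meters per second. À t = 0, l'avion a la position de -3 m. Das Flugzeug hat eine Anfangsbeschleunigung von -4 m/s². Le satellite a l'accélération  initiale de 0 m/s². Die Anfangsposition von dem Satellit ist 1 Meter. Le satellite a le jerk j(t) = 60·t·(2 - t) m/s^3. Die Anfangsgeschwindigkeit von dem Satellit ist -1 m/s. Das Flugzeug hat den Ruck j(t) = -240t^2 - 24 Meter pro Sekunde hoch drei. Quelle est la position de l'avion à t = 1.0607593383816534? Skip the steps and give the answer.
À t = 1.0607593383816534, x = -16.4575924772766.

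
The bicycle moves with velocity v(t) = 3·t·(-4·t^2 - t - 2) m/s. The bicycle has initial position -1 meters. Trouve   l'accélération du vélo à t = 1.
Pour résoudre ceci, nous devons prendre 1 dérivée de notre équation de la vitesse v(t) = 3·t·(-4·t^2 - t - 2). La dérivée de la vitesse donne l'accélération: a(t) = -12·t^2 + 3·t·(-8·t - 1) - 3·t - 6. En utilisant a(t) = -12·t^2 + 3·t·(-8·t - 1) - 3·t - 6 et en substituant t = 1, nous trouvons a = -48.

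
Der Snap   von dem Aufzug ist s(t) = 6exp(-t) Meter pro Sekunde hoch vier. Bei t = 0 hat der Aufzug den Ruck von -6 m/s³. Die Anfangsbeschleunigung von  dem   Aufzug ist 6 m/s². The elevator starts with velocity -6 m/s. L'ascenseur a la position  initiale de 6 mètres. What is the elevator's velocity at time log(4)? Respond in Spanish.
Necesitamos integrar nuestra ecuación del snap s(t) = 6·exp(-t) 3 veces. La integral del snap, con j(0) = -6, da la sacudida: j(t) = -6·exp(-t). Tomando ∫j(t)dt y aplicando a(0) = 6, encontramos a(t) = 6·exp(-t). La integral de la aceleración, con v(0) = -6, da la velocidad: v(t) = -6·exp(-t). Tenemos la velocidad v(t) = -6·exp(-t). Sustituyendo t = log(4): v(log(4)) = -3/2.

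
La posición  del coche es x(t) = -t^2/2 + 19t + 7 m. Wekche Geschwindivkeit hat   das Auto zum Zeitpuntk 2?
Um dies zu lösen, müssen wir 1 Ableitung unserer Gleichung für die Position x(t) = -t^2/2 + 19·t + 7 nehmen. Die Ableitung von der Position ergibt die Geschwindigkeit: v(t) = 19 - t. Aus der Gleichung für die Geschwindigkeit v(t) = 19 - t, setzen wir t = 2 ein und erhalten v = 17.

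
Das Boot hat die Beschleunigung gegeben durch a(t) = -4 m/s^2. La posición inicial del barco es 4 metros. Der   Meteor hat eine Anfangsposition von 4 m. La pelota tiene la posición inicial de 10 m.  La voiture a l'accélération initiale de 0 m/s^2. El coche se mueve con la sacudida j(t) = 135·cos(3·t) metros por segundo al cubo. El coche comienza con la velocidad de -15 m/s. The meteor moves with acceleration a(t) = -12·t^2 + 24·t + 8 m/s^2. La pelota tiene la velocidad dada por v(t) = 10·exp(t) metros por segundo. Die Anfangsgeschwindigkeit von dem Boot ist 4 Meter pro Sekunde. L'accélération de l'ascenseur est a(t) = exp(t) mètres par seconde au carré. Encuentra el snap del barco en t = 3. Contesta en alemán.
Ausgehend von der Beschleunigung a(t) = -4, nehmen wir 2 Ableitungen. Durch Ableiten von der Beschleunigung erhalten wir den Ruck: j(t) = 0. Die Ableitung von dem Ruck ergibt den Snap: s(t) = 0. Mit s(t) = 0 und Einsetzen von t = 3, finden wir s = 0.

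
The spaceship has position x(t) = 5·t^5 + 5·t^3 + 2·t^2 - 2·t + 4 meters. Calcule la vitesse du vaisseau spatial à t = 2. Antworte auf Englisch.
Starting from position x(t) = 5·t^5 + 5·t^3 + 2·t^2 - 2·t + 4, we take 1 derivative. Taking d/dt of x(t), we find v(t) = 25·t^4 + 15·t^2 + 4·t - 2. We have velocity v(t) = 25·t^4 + 15·t^2 + 4·t - 2. Substituting t = 2: v(2) = 466.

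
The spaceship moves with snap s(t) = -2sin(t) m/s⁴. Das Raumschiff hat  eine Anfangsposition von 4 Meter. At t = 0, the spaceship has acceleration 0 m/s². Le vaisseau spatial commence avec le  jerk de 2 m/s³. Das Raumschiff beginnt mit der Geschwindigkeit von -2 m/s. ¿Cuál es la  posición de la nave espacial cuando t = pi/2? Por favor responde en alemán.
Um dies zu lösen, müssen wir 4 Stammfunktionen unserer Gleichung für den Snap s(t) = -2·sin(t) finden. Die Stammfunktion von dem Snap, mit j(0) = 2, ergibt den Ruck: j(t) = 2·cos(t). Durch Integration von dem Ruck und Verwendung der Anfangsbedingung a(0) = 0, erhalten wir a(t) = 2·sin(t). Das Integral von der Beschleunigung, mit v(0) = -2, ergibt die Geschwindigkeit: v(t) = -2·cos(t). Die Stammfunktion von der Geschwindigkeit ist die Position. Mit x(0) = 4 erhalten wir x(t) = 4 - 2·sin(t). Aus der Gleichung für die Position x(t) = 4 - 2·sin(t), setzen wir t = pi/2 ein und erhalten x = 2.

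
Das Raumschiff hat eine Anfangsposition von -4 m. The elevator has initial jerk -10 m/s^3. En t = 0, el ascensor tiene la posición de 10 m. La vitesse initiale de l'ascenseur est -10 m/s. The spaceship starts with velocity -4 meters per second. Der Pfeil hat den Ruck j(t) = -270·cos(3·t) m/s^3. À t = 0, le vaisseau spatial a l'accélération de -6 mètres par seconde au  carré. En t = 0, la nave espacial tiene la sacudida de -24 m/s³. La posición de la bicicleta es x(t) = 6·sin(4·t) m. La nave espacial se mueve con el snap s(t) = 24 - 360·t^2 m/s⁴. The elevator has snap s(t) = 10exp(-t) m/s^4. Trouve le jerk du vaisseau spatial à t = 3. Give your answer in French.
En partant du snap s(t) = 24 - 360·t^2, nous prenons 1 intégrale. En intégrant le snap et en utilisant la condition initiale j(0) = -24, nous obtenons j(t) = -120·t^3 + 24·t - 24. De l'équation du jerk j(t) = -120·t^3 + 24·t - 24, nous substituons t = 3 pour obtenir j = -3192.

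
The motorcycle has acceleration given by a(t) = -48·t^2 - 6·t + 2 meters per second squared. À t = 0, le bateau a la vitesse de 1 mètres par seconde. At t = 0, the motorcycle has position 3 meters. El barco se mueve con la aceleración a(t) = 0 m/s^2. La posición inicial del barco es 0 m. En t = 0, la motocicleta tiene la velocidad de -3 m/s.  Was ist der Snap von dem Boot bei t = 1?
Um dies zu lösen, müssen wir 2 Ableitungen unserer Gleichung für die Beschleunigung a(t) = 0 nehmen. Durch Ableiten von der Beschleunigung erhalten wir den Ruck: j(t) = 0. Durch Ableiten von dem Ruck erhalten wir den Snap: s(t) = 0. Mit s(t) = 0 und Einsetzen von t = 1, finden wir s = 0.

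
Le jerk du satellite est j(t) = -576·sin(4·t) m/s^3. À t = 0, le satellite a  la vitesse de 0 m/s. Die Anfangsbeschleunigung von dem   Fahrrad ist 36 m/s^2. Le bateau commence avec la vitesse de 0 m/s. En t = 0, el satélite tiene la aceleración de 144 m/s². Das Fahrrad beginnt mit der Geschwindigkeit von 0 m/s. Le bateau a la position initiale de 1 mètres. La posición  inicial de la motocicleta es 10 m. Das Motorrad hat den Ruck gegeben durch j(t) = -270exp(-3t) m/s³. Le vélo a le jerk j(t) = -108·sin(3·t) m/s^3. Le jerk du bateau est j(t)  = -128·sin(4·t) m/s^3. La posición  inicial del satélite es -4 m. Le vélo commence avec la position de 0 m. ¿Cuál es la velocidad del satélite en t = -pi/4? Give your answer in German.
Wir müssen die Stammfunktion unserer Gleichung für den Ruck j(t) = -576·sin(4·t) 2-mal finden. Das Integral von dem Ruck, mit a(0) = 144, ergibt die Beschleunigung: a(t) = 144·cos(4·t). Mit ∫a(t)dt und Anwendung von v(0) = 0, finden wir v(t) = 36·sin(4·t). Mit v(t) = 36·sin(4·t) und Einsetzen von t = -pi/4, finden wir v = 0.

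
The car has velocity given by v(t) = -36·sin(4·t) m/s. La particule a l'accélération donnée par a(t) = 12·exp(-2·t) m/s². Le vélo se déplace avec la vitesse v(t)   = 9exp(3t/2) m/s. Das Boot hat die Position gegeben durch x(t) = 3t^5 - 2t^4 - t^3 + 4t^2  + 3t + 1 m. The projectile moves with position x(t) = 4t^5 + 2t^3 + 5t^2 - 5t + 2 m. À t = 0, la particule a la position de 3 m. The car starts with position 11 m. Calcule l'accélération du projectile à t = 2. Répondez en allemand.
Um dies zu lösen, müssen wir 2 Ableitungen unserer Gleichung für die Position x(t) = 4·t^5 + 2·t^3 + 5·t^2 - 5·t + 2 nehmen. Durch Ableiten von der Position erhalten wir die Geschwindigkeit: v(t) = 20·t^4 + 6·t^2 + 10·t - 5. Mit d/dt von v(t) finden wir a(t) = 80·t^3 + 12·t + 10. Wir haben die Beschleunigung a(t) = 80·t^3 + 12·t + 10. Durch Einsetzen von t = 2: a(2) = 674.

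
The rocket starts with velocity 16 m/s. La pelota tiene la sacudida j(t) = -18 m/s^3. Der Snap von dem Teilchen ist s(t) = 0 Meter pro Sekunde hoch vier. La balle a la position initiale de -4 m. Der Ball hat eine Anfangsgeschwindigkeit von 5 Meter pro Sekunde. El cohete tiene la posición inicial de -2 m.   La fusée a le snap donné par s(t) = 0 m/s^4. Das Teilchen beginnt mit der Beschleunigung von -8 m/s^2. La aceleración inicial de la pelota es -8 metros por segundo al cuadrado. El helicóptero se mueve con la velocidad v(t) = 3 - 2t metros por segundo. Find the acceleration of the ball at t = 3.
We must find the integral of our jerk equation j(t) = -18 1 time. Finding the antiderivative of j(t) and using a(0) = -8: a(t) = -18·t - 8. We have acceleration a(t) = -18·t - 8. Substituting t = 3: a(3) = -62.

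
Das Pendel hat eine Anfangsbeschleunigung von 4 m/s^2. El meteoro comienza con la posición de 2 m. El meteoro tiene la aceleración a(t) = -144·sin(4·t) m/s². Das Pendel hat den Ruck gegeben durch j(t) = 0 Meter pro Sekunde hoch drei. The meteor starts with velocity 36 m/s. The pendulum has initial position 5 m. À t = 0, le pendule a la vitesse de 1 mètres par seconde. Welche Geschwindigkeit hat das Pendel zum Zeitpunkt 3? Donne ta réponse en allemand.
Um dies zu lösen, müssen wir 2 Stammfunktionen unserer Gleichung für den Ruck j(t) = 0 finden. Das Integral von dem Ruck ist die Beschleunigung. Mit a(0) = 4 erhalten wir a(t) = 4. Die Stammfunktion von der Beschleunigung, mit v(0) = 1, ergibt die Geschwindigkeit: v(t) = 4·t + 1. Aus der Gleichung für die Geschwindigkeit v(t) = 4·t + 1, setzen wir t = 3 ein und erhalten v = 13.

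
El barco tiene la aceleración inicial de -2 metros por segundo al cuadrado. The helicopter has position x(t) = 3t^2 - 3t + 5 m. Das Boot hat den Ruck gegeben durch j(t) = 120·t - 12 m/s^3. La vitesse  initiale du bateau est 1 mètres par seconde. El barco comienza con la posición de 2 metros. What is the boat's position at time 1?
Starting from jerk j(t) = 120·t - 12, we take 3 antiderivatives. Integrating jerk and using the initial condition a(0) = -2, we get a(t) = 60·t^2 - 12·t - 2. Taking ∫a(t)dt and applying v(0) = 1, we find v(t) = 20·t^3 - 6·t^2 - 2·t + 1. Taking ∫v(t)dt and applying x(0) = 2, we find x(t) = 5·t^4 - 2·t^3 - t^2 + t + 2. We have position x(t) = 5·t^4 - 2·t^3 - t^2 + t + 2. Substituting t = 1: x(1) = 5.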